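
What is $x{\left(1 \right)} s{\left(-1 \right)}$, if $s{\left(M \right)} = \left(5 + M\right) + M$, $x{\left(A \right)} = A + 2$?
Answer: $9$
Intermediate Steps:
$x{\left(A \right)} = 2 + A$
$s{\left(M \right)} = 5 + 2 M$
$x{\left(1 \right)} s{\left(-1 \right)} = \left(2 + 1\right) \left(5 + 2 \left(-1\right)\right) = 3 \left(5 - 2\right) = 3 \cdot 3 = 9$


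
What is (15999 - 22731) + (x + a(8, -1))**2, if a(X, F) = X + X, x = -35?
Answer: -6371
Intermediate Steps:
a(X, F) = 2*X
(15999 - 22731) + (x + a(8, -1))**2 = (15999 - 22731) + (-35 + 2*8)**2 = -6732 + (-35 + 16)**2 = -6732 + (-19)**2 = -6732 + 361 = -6371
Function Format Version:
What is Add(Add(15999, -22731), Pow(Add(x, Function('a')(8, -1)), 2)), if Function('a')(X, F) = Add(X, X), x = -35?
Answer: -6371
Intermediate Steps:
Function('a')(X, F) = Mul(2, X)
Add(Add(15999, -22731), Pow(Add(x, Function('a')(8, -1)), 2)) = Add(Add(15999, -22731), Pow(Add(-35, Mul(2, 8)), 2)) = Add(-6732, Pow(Add(-35, 16), 2)) = Add(-6732, Pow(-19, 2)) = Add(-6732, 361) = -6371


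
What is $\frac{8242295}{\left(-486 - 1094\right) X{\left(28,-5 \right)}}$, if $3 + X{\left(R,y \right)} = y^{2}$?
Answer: $- \frac{1648459}{6952} \approx -237.12$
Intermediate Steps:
$X{\left(R,y \right)} = -3 + y^{2}$
$\frac{8242295}{\left(-486 - 1094\right) X{\left(28,-5 \right)}} = \frac{8242295}{\left(-486 - 1094\right) \left(-3 + \left(-5\right)^{2}\right)} = \frac{8242295}{\left(-1580\right) \left(-3 + 25\right)} = \frac{8242295}{\left(-1580\right) 22} = \frac{8242295}{-34760} = 8242295 \left(- \frac{1}{34760}\right) = - \frac{1648459}{6952}$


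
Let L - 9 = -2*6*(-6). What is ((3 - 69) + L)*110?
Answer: 1650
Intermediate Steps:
L = 81 (L = 9 - 2*6*(-6) = 9 - 12*(-6) = 9 + 72 = 81)
((3 - 69) + L)*110 = ((3 - 69) + 81)*110 = (-66 + 81)*110 = 15*110 = 1650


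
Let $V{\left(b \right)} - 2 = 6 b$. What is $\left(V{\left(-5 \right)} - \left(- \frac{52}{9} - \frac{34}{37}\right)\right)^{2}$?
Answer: $\frac{50324836}{110889} \approx 453.83$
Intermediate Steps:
$V{\left(b \right)} = 2 + 6 b$
$\left(V{\left(-5 \right)} - \left(- \frac{52}{9} - \frac{34}{37}\right)\right)^{2} = \left(\left(2 + 6 \left(-5\right)\right) - \left(- \frac{52}{9} - \frac{34}{37}\right)\right)^{2} = \left(\left(2 - 30\right) - - \frac{2230}{333}\right)^{2} = \left(-28 + \left(\frac{52}{9} + \frac{34}{37}\right)\right)^{2} = \left(-28 + \frac{2230}{333}\right)^{2} = \left(- \frac{7094}{333}\right)^{2} = \frac{50324836}{110889}$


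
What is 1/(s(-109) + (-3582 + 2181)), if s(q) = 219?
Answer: -1/1182 ≈ -0.00084602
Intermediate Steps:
1/(s(-109) + (-3582 + 2181)) = 1/(219 + (-3582 + 2181)) = 1/(219 - 1401) = 1/(-1182) = -1/1182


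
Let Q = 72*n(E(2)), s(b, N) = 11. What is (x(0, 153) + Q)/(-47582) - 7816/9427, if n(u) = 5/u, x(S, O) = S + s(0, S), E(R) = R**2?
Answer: -372853039/448555514 ≈ -0.83123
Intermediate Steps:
x(S, O) = 11 + S (x(S, O) = S + 11 = 11 + S)
Q = 90 (Q = 72*(5/(2**2)) = 72*(5/4) = 90)
(x(0, 153) + Q)/(-47582) - 7816/9427 = ((11 + 0) + 90)/(-47582) - 7816/9427 = (11 + 90)*(-1/47582) - 7816*1/9427 = 101*(-1/47582) - 7816/9427 = -101/47582 - 7816/9427 = -372853039/448555514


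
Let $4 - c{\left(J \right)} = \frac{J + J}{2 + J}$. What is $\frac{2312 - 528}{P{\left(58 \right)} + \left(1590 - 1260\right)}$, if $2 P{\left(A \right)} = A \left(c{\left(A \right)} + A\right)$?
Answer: $\frac{26760}{31079} \approx 0.86103$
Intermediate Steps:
$c{\left(J \right)} = 4 - \frac{2 J}{2 + J}$ ($c{\left(J \right)} = 4 - \frac{J + J}{2 + J} = 4 - \frac{2 J}{2 + J}$)
$P{\left(A \right)} = \frac{A \left(A + \frac{2 \left(4 + A\right)}{2 + A}\right)}{2}$ ($P{\left(A \right)} = \frac{A \left(\frac{2 \left(4 + A\right)}{2 + A} + A\right)}{2} = \frac{A \left(A + \frac{2 \left(4 + A\right)}{2 + A}\right)}{2}$)
$\frac{2312 - 528}{P{\left(58 \right)} + \left(1590 - 1260\right)} = \frac{2312 - 528}{\frac{1}{2} \cdot 58 \frac{1}{2 + 58} \left(8 + 58^{2} + 4 \cdot 58\right) + \left(1590 - 1260\right)} = \frac{1784}{\frac{1}{2} \cdot 58 \cdot \frac{1}{60} \left(8 + 3364 + 232\right) + \left(1590 - 1260\right)} = \frac{1784}{\frac{1}{2} \cdot 58 \cdot \frac{1}{60} \cdot 3604 + 330} = \frac{1784}{\frac{26129}{15} + 330} = \frac{1784}{\frac{31079}{15}} = 1784 \cdot \frac{15}{31079} = \frac{26760}{31079}$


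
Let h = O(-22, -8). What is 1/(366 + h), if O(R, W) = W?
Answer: 1/358 ≈ 0.0027933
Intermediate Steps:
h = -8
1/(366 + h) = 1/(366 - 8) = 1/358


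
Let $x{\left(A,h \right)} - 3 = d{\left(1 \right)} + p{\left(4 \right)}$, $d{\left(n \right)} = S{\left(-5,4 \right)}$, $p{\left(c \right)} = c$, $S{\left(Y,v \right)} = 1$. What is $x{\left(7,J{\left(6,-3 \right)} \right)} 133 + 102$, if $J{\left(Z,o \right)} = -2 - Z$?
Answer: $1166$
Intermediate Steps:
$d{\left(n \right)} = 1$
$x{\left(A,h \right)} = 8$ ($x{\left(A,h \right)} = 3 + \left(1 + 4\right) = 3 + 5 = 8$)
$x{\left(7,J{\left(6,-3 \right)} \right)} 133 + 102 = 8 \cdot 133 + 102 = 1064 + 102 = 1166$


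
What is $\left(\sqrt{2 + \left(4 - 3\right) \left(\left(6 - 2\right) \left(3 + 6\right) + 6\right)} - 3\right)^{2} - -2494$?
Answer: $2547 - 12 \sqrt{11} \approx 2507.2$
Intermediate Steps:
$\left(\sqrt{2 + \left(4 - 3\right) \left(\left(6 - 2\right) \left(3 + 6\right) + 6\right)} - 3\right)^{2} - -2494 = \left(\sqrt{2 + 1 \left(4 \cdot 9 + 6\right)} - 3\right)^{2} + 2494 = \left(\sqrt{2 + 1 \left(36 + 6\right)} - 3\right)^{2} + 2494 = \left(\sqrt{2 + 1 \cdot 42} - 3\right)^{2} + 2494 = \left(\sqrt{2 + 42} - 3\right)^{2} + 2494 = \left(\sqrt{44} - 3\right)^{2} + 2494 = \left(2 \sqrt{11} - 3\right)^{2} + 2494 = \left(-3 + 2 \sqrt{11}\right)^{2} + 2494 = 2494 + \left(-3 + 2 \sqrt{11}\right)^{2}$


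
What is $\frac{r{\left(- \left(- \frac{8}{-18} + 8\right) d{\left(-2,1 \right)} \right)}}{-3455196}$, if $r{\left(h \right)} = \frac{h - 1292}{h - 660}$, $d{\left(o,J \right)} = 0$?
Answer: $- \frac{323}{570107340} \approx -5.6656 \cdot 10^{-7}$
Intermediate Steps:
$r{\left(h \right)} = \frac{-1292 + h}{-660 + h}$
$\frac{r{\left(- \left(- \frac{8}{-18} + 8\right) d{\left(-2,1 \right)} \right)}}{-3455196} = \frac{\frac{1}{-660 - \left(- \frac{8}{-18} + 8\right) 0} \left(-1292 - \left(- \frac{8}{-18} + 8\right) 0\right)}{-3455196} = \frac{-1292 - \left(\left(-8\right) \left(- \frac{1}{18}\right) + 8\right) 0}{-660 - \left(\left(-8\right) \left(- \frac{1}{18}\right) + 8\right) 0} \left(- \frac{1}{3455196}\right) = \frac{-1292 - \left(\frac{4}{9} + 8\right) 0}{-660 - \left(\frac{4}{9} + 8\right) 0} \left(- \frac{1}{3455196}\right) = \frac{-1292 - \frac{76}{9} \cdot 0}{-660 - \frac{76}{9} \cdot 0} \left(- \frac{1}{3455196}\right) = \frac{-1292 - 0}{-660 - 0} \left(- \frac{1}{3455196}\right) = \frac{-1292 + 0}{-660 + 0} \left(- \frac{1}{3455196}\right) = \frac{1}{-660} \left(-1292\right) \left(- \frac{1}{3455196}\right) = \left(- \frac{1}{660}\right) \left(-1292\right) \left(- \frac{1}{3455196}\right) = \frac{323}{165} \left(- \frac{1}{3455196}\right) = - \frac{323}{570107340}$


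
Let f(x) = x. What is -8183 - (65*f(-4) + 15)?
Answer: -7938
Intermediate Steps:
-8183 - (65*f(-4) + 15) = -8183 - (65*(-4) + 15) = -8183 - (-260 + 15) = -8183 - 1*(-245) = -8183 + 245 = -7938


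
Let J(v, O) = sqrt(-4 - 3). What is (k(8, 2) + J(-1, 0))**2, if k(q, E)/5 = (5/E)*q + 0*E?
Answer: (100 + I*sqrt(7))**2 ≈ 9993.0 + 529.15*I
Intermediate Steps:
J(v, O) = I*sqrt(7) (J(v, O) = sqrt(-7) = I*sqrt(7))
k(q, E) = 25*q/E (k(q, E) = 5*((5/E)*q + 0*E) = 5*(5*q/E + 0) = 5*(5*q/E) = 25*q/E)
(k(8, 2) + J(-1, 0))**2 = (25*8/2 + I*sqrt(7))**2 = (25*8*(1/2) + I*sqrt(7))**2 = (100 + I*sqrt(7))**2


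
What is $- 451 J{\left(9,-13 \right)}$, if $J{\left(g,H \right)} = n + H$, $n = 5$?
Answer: $3608$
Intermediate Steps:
$J{\left(g,H \right)} = 5 + H$
$- 451 J{\left(9,-13 \right)} = - 451 \left(5 - 13\right) = \left(-451\right) \left(-8\right) = 3608$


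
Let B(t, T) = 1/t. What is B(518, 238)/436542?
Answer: 1/226128756 ≈ 4.4223e-9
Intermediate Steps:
B(518, 238)/436542 = 1/(518*436542) = (1/518)*(1/436542) = 1/226128756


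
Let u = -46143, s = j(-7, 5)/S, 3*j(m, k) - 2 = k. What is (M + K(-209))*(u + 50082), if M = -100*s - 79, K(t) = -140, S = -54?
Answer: -22831757/27 ≈ -8.4562e+5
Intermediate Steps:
j(m, k) = ⅔ + k/3
s = -7/162 (s = (⅔ + (⅓)*5)/(-54) = (⅔ + 5/3)*(-1/54) = (7/3)*(-1/54) = -7/162 ≈ -0.043210)
M = -6049/81 (M = -100*(-7/162) - 79 = 350/81 - 79 = -6049/81 ≈ -74.679)
(M + K(-209))*(u + 50082) = (-6049/81 - 140)*(-46143 + 50082) = -17389/81*3939 = -22831757/27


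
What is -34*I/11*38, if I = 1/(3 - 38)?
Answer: 1292/385 ≈ 3.3558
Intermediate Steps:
I = -1/35 (I = 1/(-35) = -1/35 ≈ -0.028571)
-34*I/11*38 = -(-34)/(35*11)*38 = -34*(-1/385)*38 = (34/385)*38 = 1292/385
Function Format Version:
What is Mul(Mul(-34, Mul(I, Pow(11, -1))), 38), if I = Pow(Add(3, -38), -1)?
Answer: Rational(1292, 385) ≈ 3.3558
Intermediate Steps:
I = Rational(-1, 35) (I = Pow(-35, -1) = Rational(-1, 35) ≈ -0.028571)
Mul(Mul(-34, Mul(I, Pow(11, -1))), 38) = Mul(Mul(-34, Mul(Rational(-1, 35), Pow(11, -1))), 38) = Mul(Mul(-34, Mul(Rational(-1, 35), Rational(1, 11))), 38) = Mul(Mul(-34, Rational(-1, 385)), 38) = Mul(Rational(34, 385), 38) = Rational(1292, 385)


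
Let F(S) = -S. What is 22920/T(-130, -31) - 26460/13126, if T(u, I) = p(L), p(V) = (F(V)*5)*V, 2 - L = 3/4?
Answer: -481687422/164075 ≈ -2935.8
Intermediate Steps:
L = 5/4 (L = 2 - 3/4 = 2 - 1*¾ = 2 - ¾ = 5/4 ≈ 1.2500)
p(V) = -5*V² (p(V) = (-V*5)*V = (-5*V)*V = -5*V²)
T(u, I) = -125/16 (T(u, I) = -5*(5/4)² = -5*25/16 = -125/16)
22920/T(-130, -31) - 26460/13126 = 22920/(-125/16) - 26460/13126 = 22920*(-16/125) - 26460*1/13126 = -73344/25 - 13230/6563 = -481687422/164075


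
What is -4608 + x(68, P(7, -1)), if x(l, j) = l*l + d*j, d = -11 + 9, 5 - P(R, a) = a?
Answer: 4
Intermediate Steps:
P(R, a) = 5 - a
d = -2
x(l, j) = l² - 2*j (x(l, j) = l*l - 2*j = l² - 2*j)
-4608 + x(68, P(7, -1)) = -4608 + (68² - 2*(5 - 1*(-1))) = -4608 + (4624 - 2*(5 + 1)) = -4608 + (4624 - 2*6) = -4608 + (4624 - 12) = -4608 + 4612 = 4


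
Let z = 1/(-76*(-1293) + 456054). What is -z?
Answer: -1/554322 ≈ -1.8040e-6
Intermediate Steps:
z = 1/554322 (z = 1/(98268 + 456054) = 1/554322 ≈ 1.8040e-6)
-z = -1*1/554322 = -1/554322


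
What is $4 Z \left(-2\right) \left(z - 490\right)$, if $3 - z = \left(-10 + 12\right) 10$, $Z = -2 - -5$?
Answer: $12168$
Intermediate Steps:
$Z = 3$ ($Z = -2 + 5 = 3$)
$z = -17$ ($z = 3 - \left(-10 + 12\right) 10 = 3 - 2 \cdot 10 = 3 - 20 = -17$)
$4 Z \left(-2\right) \left(z - 490\right) = 4 \cdot 3 \left(-2\right) \left(-17 - 490\right) = 12 \left(-2\right) \left(-507\right) = \left(-24\right) \left(-507\right) = 12168$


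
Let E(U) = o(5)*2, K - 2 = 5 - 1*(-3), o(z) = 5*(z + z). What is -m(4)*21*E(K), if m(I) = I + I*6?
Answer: -58800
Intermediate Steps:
o(z) = 10*z (o(z) = 5*(2*z) = 10*z)
m(I) = 7*I (m(I) = I + 6*I = 7*I)
K = 10 (K = 2 + (5 - 1*(-3)) = 2 + (5 + 3) = 2 + 8 = 10)
E(U) = 100 (E(U) = (10*5)*2 = 50*2 = 100)
-m(4)*21*E(K) = -(7*4)*21*100 = -28*21*100 = -588*100 = -1*58800 = -58800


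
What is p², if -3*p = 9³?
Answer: 59049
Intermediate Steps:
p = -243 (p = -⅓*9³ = -⅓*729 = -243)
p² = (-243)² = 59049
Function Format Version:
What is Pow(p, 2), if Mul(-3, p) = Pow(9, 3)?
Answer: 59049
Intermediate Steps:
p = -243 (p = Mul(Rational(-1, 3), Pow(9, 3)) = Mul(Rational(-1, 3), 729) = -243)
Pow(p, 2) = Pow(-243, 2) = 59049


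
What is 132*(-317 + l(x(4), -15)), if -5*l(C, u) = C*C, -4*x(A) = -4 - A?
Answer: -209748/5 ≈ -41950.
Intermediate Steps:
x(A) = 1 + A/4 (x(A) = -(-4 - A)/4 = 1 + A/4)
l(C, u) = -C**2/5 (l(C, u) = -C*C/5 = -C**2/5)
132*(-317 + l(x(4), -15)) = 132*(-317 - (1 + (1/4)*4)**2/5) = 132*(-317 - (1 + 1)**2/5) = 132*(-317 - 1/5*2**2) = 132*(-317 - 1/5*4) = 132*(-317 - 4/5) = 132*(-1589/5) = -209748/5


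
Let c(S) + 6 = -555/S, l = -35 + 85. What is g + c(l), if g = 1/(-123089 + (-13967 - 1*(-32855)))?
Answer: -17818381/1042010 ≈ -17.100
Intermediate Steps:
l = 50
c(S) = -6 - 555/S
g = -1/104201 (g = 1/(-123089 + (-13967 + 32855)) = 1/(-123089 + 18888) = 1/(-104201) = -1/104201 ≈ -9.5968e-6)
g + c(l) = -1/104201 + (-6 - 555/50) = -1/104201 + (-6 - 555*1/50) = -1/104201 + (-6 - 111/10) = -1/104201 - 171/10 = -17818381/1042010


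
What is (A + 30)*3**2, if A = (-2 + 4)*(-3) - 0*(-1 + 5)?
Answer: 216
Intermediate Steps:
A = -6 (A = 2*(-3) - 0*4 = -6 - 1*0 = -6 + 0 = -6)
(A + 30)*3**2 = (-6 + 30)*3**2 = 24*9 = 216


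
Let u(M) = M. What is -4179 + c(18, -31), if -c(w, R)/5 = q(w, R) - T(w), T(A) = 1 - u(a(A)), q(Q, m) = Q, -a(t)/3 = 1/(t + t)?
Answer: -51163/12 ≈ -4263.6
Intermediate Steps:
a(t) = -3/(2*t) (a(t) = -3/(t + t) = -3*1/(2*t) = -3/(2*t))
T(A) = 1 + 3/(2*A) (T(A) = 1 - (-3)/(2*A) = 1 + 3/(2*A))
c(w, R) = -5*w + 5*(3/2 + w)/w (c(w, R) = -5*(w - (3/2 + w)/w) = -5*w + 5*(3/2 + w)/w)
-4179 + c(18, -31) = -4179 + (5 - 5*18 + (15/2)/18) = -4179 + (5 - 90 + (15/2)*(1/18)) = -4179 + (5 - 90 + 5/12) = -4179 - 1015/12 = -51163/12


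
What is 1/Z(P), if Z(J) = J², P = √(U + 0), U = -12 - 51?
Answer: -1/63 ≈ -0.015873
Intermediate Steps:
U = -63
P = 3*I*√7 (P = √(-63 + 0) = √(-63) = 3*I*√7 ≈ 7.9373*I)
1/Z(P) = 1/((3*I*√7)²) = 1/(-63) = -1/63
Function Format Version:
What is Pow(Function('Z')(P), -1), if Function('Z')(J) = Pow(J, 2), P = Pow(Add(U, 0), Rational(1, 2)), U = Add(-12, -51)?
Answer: Rational(-1, 63) ≈ -0.015873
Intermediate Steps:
U = -63
P = Mul(3, I, Pow(7, Rational(1, 2))) (P = Pow(Add(-63, 0), Rational(1, 2)) = Pow(-63, Rational(1, 2)) = Mul(3, I, Pow(7, Rational(1, 2))) ≈ Mul(7.9373, I))
Pow(Function('Z')(P), -1) = Pow(Pow(Mul(3, I, Pow(7, Rational(1, 2))), 2), -1) = Pow(-63, -1) = Rational(-1, 63)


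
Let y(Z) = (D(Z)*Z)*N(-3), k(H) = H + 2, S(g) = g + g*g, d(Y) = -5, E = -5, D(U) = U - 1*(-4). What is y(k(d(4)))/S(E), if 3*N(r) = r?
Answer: 3/20 ≈ 0.15000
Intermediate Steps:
D(U) = 4 + U (D(U) = U + 4 = 4 + U)
N(r) = r/3
S(g) = g + g²
k(H) = 2 + H
y(Z) = -Z*(4 + Z) (y(Z) = ((4 + Z)*Z)*((⅓)*(-3)) = (Z*(4 + Z))*(-1) = -Z*(4 + Z))
y(k(d(4)))/S(E) = (-(2 - 5)*(4 + (2 - 5)))/((-5*(1 - 5))) = (-1*(-3)*(4 - 3))/((-5*(-4))) = -1*(-3)*1/20 = 3*(1/20) = 3/20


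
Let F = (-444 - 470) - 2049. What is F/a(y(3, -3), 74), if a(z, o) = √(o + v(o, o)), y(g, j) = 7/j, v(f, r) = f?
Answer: -2963*√37/74 ≈ -243.56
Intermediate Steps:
a(z, o) = √2*√o (a(z, o) = √(o + o) = √(2*o) = √2*√o)
F = -2963 (F = -914 - 2049 = -2963)
F/a(y(3, -3), 74) = -2963*√37/74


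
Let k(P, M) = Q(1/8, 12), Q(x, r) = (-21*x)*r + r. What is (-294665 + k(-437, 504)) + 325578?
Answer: 61787/2 ≈ 30894.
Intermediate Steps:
Q(x, r) = r - 21*r*x (Q(x, r) = -21*r*x + r = r - 21*r*x)
k(P, M) = -39/2 (k(P, M) = 12*(1 - 21/8) = 12*(-13/8) = -39/2)
(-294665 + k(-437, 504)) + 325578 = (-294665 - 39/2) + 325578 = -589369/2 + 325578 = 61787/2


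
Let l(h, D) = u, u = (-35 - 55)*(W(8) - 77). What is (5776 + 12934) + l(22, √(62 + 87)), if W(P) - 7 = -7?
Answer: 25640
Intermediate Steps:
W(P) = 0 (W(P) = 7 - 7 = 0)
u = 6930 (u = (-35 - 55)*(0 - 77) = -90*(-77) = 6930)
l(h, D) = 6930
(5776 + 12934) + l(22, √(62 + 87)) = (5776 + 12934) + 6930 = 18710 + 6930 = 25640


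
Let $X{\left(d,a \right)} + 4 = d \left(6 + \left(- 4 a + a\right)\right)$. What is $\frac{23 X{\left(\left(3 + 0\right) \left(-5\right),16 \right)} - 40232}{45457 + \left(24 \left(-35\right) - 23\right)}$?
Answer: $- \frac{12917}{22297} \approx -0.57932$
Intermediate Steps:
$X{\left(d,a \right)} = -4 + d \left(6 - 3 a\right)$ ($X{\left(d,a \right)} = -4 + d \left(6 + \left(- 4 a + a\right)\right) = -4 + d \left(6 - 3 a\right)$)
$\frac{23 X{\left(\left(3 + 0\right) \left(-5\right),16 \right)} - 40232}{45457 + \left(24 \left(-35\right) - 23\right)} = \frac{23 \left(-4 + 6 \left(3 + 0\right) \left(-5\right) - 48 \left(3 + 0\right) \left(-5\right)\right) - 40232}{45457 + \left(24 \left(-35\right) - 23\right)} = \frac{23 \left(-4 + 6 \cdot 3 \left(-5\right) - 48 \cdot 3 \left(-5\right)\right) - 40232}{45457 - 863} = \frac{23 \left(-4 + 6 \left(-15\right) - 48 \left(-15\right)\right) - 40232}{45457 - 863} = \frac{23 \left(-4 - 90 + 720\right) - 40232}{44594} = \left(23 \cdot 626 - 40232\right) \frac{1}{44594} = \left(14398 - 40232\right) \frac{1}{44594} = \left(-25834\right) \frac{1}{44594} = - \frac{12917}{22297}$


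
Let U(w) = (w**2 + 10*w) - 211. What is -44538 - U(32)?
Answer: -45671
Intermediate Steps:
U(w) = -211 + w**2 + 10*w
-44538 - U(32) = -44538 - (-211 + 32**2 + 10*32) = -44538 - (-211 + 1024 + 320) = -44538 - 1*1133 = -44538 - 1133 = -45671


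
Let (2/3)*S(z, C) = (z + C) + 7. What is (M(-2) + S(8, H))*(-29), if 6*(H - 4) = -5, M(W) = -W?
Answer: -3393/4 ≈ -848.25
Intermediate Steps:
H = 19/6 (H = 4 + (1/6)*(-5) = 4 - 5/6 = 19/6 ≈ 3.1667)
S(z, C) = 21/2 + 3*C/2 + 3*z/2 (S(z, C) = 3*((z + C) + 7)/2 = 3*((C + z) + 7)/2 = 3*(7 + C + z)/2 = 21/2 + 3*C/2 + 3*z/2)
(M(-2) + S(8, H))*(-29) = (-1*(-2) + (21/2 + (3/2)*(19/6) + (3/2)*8))*(-29) = (2 + (21/2 + 19/4 + 12))*(-29) = (2 + 109/4)*(-29) = (117/4)*(-29) = -3393/4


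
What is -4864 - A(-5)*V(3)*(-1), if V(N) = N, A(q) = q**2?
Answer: -4789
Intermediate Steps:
-4864 - A(-5)*V(3)*(-1) = -4864 - (-5)**2*3*(-1) = -4864 - 25*3*(-1) = -4864 - 75*(-1) = -4864 - 1*(-75) = -4864 + 75 = -4789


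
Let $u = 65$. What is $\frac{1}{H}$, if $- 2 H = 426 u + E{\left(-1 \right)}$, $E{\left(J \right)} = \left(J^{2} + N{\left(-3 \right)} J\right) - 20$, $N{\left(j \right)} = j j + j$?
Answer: $- \frac{2}{27665} \approx -7.2293 \cdot 10^{-5}$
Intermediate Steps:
$N{\left(j \right)} = j + j^{2}$ ($N{\left(j \right)} = j^{2} + j = j + j^{2}$)
$E{\left(J \right)} = -20 + J^{2} + 6 J$ ($E{\left(J \right)} = \left(J^{2} + - 3 \left(1 - 3\right) J\right) - 20 = \left(J^{2} + \left(-3\right) \left(-2\right) J\right) - 20 = \left(J^{2} + 6 J\right) - 20 = -20 + J^{2} + 6 J$)
$H = - \frac{27665}{2}$ ($H = - \frac{426 \cdot 65 + \left(-20 + \left(-1\right)^{2} + 6 \left(-1\right)\right)}{2} = - \frac{27690 - 25}{2} = \left(- \frac{1}{2}\right) 27665 = - \frac{27665}{2} \approx -13833.0$)
$\frac{1}{H} = \frac{1}{- \frac{27665}{2}} = - \frac{2}{27665}$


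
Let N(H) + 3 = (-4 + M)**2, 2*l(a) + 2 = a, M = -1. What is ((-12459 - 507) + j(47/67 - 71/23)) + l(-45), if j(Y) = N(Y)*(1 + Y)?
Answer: -40127579/3082 ≈ -13020.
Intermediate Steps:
l(a) = -1 + a/2
N(H) = 22 (N(H) = -3 + (-4 - 1)**2 = -3 + (-5)**2 = -3 + 25 = 22)
j(Y) = 22 + 22*Y (j(Y) = 22*(1 + Y) = 22 + 22*Y)
((-12459 - 507) + j(47/67 - 71/23)) + l(-45) = ((-12459 - 507) + (22 + 22*(47/67 - 71/23))) + (-1 + (1/2)*(-45)) = (-12966 + (22 + 22*(47*(1/67) - 71*1/23))) + (-1 - 45/2) = (-12966 + (22 + 22*(47/67 - 71/23))) - 47/2 = (-12966 + (22 + 22*(-3676/1541))) - 47/2 = (-12966 + (22 - 80872/1541)) - 47/2 = (-12966 - 46970/1541) - 47/2 = -20027576/1541 - 47/2 = -40127579/3082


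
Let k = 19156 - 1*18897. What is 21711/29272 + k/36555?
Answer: 801227053/1070037960 ≈ 0.74878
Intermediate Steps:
k = 259 (k = 19156 - 18897 = 259)
21711/29272 + k/36555 = 21711/29272 + 259/36555 = 801227053/1070037960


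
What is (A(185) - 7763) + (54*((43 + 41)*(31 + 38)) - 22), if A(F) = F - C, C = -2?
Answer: 305386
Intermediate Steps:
A(F) = 2 + F (A(F) = F - 1*(-2) = F + 2 = 2 + F)
(A(185) - 7763) + (54*((43 + 41)*(31 + 38)) - 22) = ((2 + 185) - 7763) + (54*((43 + 41)*(31 + 38)) - 22) = (187 - 7763) + (54*(84*69) - 22) = -7576 + (54*5796 - 22) = -7576 + (312984 - 22) = -7576 + 312962 = 305386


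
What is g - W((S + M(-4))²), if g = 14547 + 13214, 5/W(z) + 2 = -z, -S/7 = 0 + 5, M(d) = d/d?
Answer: 32147243/1158 ≈ 27761.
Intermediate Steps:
M(d) = 1
S = -35 (S = -7*(0 + 5) = -7*5 = -35)
W(z) = 5/(-2 - z)
g = 27761
g - W((S + M(-4))²) = 27761 - (-5)/(2 + (-35 + 1)²) = 27761 - (-5)/(2 + (-34)²) = 27761 - (-5)/(2 + 1156) = 27761 - (-5)/1158 = 27761 - 1*(-5/1158) = 27761 + 5/1158 = 32147243/1158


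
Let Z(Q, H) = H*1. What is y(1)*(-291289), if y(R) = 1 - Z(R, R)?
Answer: 0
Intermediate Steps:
Z(Q, H) = H
y(R) = 1 - R
y(1)*(-291289) = (1 - 1*1)*(-291289) = (1 - 1)*(-291289) = 0*(-291289) = 0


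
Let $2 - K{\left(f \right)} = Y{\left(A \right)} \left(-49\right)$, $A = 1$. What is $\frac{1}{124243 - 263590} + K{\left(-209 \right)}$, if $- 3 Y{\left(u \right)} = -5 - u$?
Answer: $\frac{13934699}{139347} \approx 100.0$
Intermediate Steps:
$Y{\left(u \right)} = \frac{5}{3} + \frac{u}{3}$ ($Y{\left(u \right)} = - \frac{-5 - u}{3} = \frac{5}{3} + \frac{u}{3}$)
$K{\left(f \right)} = 100$ ($K{\left(f \right)} = 2 - \left(\frac{5}{3} + \frac{1}{3} \cdot 1\right) \left(-49\right) = 2 - \left(\frac{5}{3} + \frac{1}{3}\right) \left(-49\right) = 2 - 2 \left(-49\right) = 2 - -98 = 2 + 98 = 100$)
$\frac{1}{124243 - 263590} + K{\left(-209 \right)} = \frac{1}{124243 - 263590} + 100 = \frac{1}{-139347} + 100 = - \frac{1}{139347} + 100 = \frac{13934699}{139347}$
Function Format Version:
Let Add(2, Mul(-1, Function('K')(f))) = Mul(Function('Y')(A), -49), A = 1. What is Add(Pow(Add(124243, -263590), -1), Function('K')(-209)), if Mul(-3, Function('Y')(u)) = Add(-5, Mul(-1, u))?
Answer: Rational(13934699, 139347) ≈ 100.00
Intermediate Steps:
Function('Y')(u) = Add(Rational(5, 3), Mul(Rational(1, 3), u)) (Function('Y')(u) = Mul(Rational(-1, 3), Add(-5, Mul(-1, u))) = Add(Rational(5, 3), Mul(Rational(1, 3), u)))
Function('K')(f) = 100 (Function('K')(f) = Add(2, Mul(-1, Mul(Add(Rational(5, 3), Mul(Rational(1, 3), 1)), -49))) = Add(2, Mul(-1, Mul(Add(Rational(5, 3), Rational(1, 3)), -49))) = Add(2, Mul(-1, Mul(2, -49))) = Add(2, Mul(-1, -98)) = Add(2, 98) = 100)
Add(Pow(Add(124243, -263590), -1), Function('K')(-209)) = Add(Pow(Add(124243, -263590), -1), 100) = Add(Pow(-139347, -1), 100) = Add(Rational(-1, 139347), 100) = Rational(13934699, 139347)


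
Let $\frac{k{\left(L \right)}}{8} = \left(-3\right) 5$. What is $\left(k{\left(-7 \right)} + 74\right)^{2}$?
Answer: $2116$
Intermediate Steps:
$k{\left(L \right)} = -120$ ($k{\left(L \right)} = 8 \left(\left(-3\right) 5\right) = 8 \left(-15\right) = -120$)
$\left(k{\left(-7 \right)} + 74\right)^{2} = \left(-120 + 74\right)^{2} = \left(-46\right)^{2} = 2116$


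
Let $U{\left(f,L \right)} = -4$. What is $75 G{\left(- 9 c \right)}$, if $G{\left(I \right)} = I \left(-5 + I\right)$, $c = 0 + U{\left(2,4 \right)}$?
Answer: $83700$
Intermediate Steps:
$c = -4$ ($c = 0 - 4 = -4$)
$75 G{\left(- 9 c \right)} = 75 \left(-9\right) \left(-4\right) \left(-5 - -36\right) = 75 \cdot 36 \left(-5 + 36\right) = 75 \cdot 36 \cdot 31 = 75 \cdot 1116 = 83700$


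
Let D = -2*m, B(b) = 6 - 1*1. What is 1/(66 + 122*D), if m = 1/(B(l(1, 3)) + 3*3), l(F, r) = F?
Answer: 7/340 ≈ 0.020588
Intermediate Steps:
B(b) = 5 (B(b) = 6 - 1 = 5)
m = 1/14 (m = 1/(5 + 3*3) = 1/(5 + 9) = 1/14 ≈ 0.071429)
D = -1/7 (D = -2*1/14 = -1/7 ≈ -0.14286)
1/(66 + 122*D) = 1/(66 + 122*(-1/7)) = 1/(66 - 122/7) = 1/(340/7) = 7/340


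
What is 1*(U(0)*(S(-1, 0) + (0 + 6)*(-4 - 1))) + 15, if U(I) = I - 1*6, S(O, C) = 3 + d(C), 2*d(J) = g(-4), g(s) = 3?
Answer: 168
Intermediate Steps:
d(J) = 3/2 (d(J) = (½)*3 = 3/2)
S(O, C) = 9/2 (S(O, C) = 3 + 3/2 = 9/2)
U(I) = -6 + I (U(I) = I - 6 = -6 + I)
1*(U(0)*(S(-1, 0) + (0 + 6)*(-4 - 1))) + 15 = 1*((-6 + 0)*(9/2 + (0 + 6)*(-4 - 1))) + 15 = 1*(-6*(9/2 + 6*(-5))) + 15 = 1*(-6*(9/2 - 30)) + 15 = 1*(-6*(-51/2)) + 15 = 1*153 + 15 = 153 + 15 = 168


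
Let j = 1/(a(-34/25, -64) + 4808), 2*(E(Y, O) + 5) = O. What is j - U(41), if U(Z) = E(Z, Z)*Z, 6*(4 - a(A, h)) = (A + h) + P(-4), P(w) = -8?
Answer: -459869257/723634 ≈ -635.50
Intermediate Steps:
E(Y, O) = -5 + O/2
a(A, h) = 16/3 - A/6 - h/6 (a(A, h) = 4 - ((A + h) - 8)/6 = 4 - (-8 + A + h)/6 = 4 + (4/3 - A/6 - h/6) = 16/3 - A/6 - h/6)
U(Z) = Z*(-5 + Z/2) (U(Z) = (-5 + Z/2)*Z = Z*(-5 + Z/2))
j = 75/361817 (j = 1/((16/3 - (-17)/(3*25) - 1/6*(-64)) + 4808) = 1/((16/3 - (-17)/(3*25) + 32/3) + 4808) = 1/((16/3 - 1/6*(-34/25) + 32/3) + 4808) = 1/((16/3 + 17/75 + 32/3) + 4808) = 1/(1217/75 + 4808) = 1/(361817/75) = 75/361817 ≈ 0.00020729)
j - U(41) = 75/361817 - 41*(-10 + 41)/2 = 75/361817 - 41*31/2 = 75/361817 - 1*1271/2 = 75/361817 - 1271/2 = -459869257/723634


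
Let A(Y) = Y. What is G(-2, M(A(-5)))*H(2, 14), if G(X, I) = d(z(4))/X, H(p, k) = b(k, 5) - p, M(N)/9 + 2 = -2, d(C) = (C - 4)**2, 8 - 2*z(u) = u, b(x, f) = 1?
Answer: 2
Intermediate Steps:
z(u) = 4 - u/2
d(C) = (-4 + C)**2
M(N) = -36 (M(N) = -18 + 9*(-2) = -18 - 18 = -36)
H(p, k) = 1 - p
G(X, I) = 4/X (G(X, I) = (-4 + (4 - 1/2*4))**2/X = (-4 + (4 - 2))**2/X = (-4 + 2)**2/X = (-2)**2/X = 4/X)
G(-2, M(A(-5)))*H(2, 14) = (4/(-2))*(1 - 1*2) = (4*(-1/2))*(1 - 2) = -2*(-1) = 2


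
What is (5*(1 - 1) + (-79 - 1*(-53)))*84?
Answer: -2184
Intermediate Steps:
(5*(1 - 1) + (-79 - 1*(-53)))*84 = (5*0 + (-79 + 53))*84 = (0 - 26)*84 = -26*84 = -2184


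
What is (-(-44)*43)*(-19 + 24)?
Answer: 9460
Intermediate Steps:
(-(-44)*43)*(-19 + 24) = -44*(-43)*5 = 1892*5 = 9460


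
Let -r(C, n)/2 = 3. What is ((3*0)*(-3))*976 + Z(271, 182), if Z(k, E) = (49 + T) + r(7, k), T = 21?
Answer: 64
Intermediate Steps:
r(C, n) = -6 (r(C, n) = -2*3 = -6)
Z(k, E) = 64 (Z(k, E) = (49 + 21) - 6 = 70 - 6 = 64)
((3*0)*(-3))*976 + Z(271, 182) = ((3*0)*(-3))*976 + 64 = (0*(-3))*976 + 64 = 0*976 + 64 = 0 + 64 = 64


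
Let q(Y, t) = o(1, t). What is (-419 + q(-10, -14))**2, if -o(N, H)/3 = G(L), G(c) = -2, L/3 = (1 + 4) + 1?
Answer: 170569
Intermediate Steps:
L = 18 (L = 3*((1 + 4) + 1) = 3*(5 + 1) = 3*6 = 18)
o(N, H) = 6 (o(N, H) = -3*(-2) = 6)
q(Y, t) = 6
(-419 + q(-10, -14))**2 = (-419 + 6)**2 = (-413)**2 = 170569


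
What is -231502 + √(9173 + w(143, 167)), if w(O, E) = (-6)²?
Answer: -231502 + √9209 ≈ -2.3141e+5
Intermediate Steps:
w(O, E) = 36
-231502 + √(9173 + w(143, 167)) = -231502 + √(9173 + 36) = -231502 + √9209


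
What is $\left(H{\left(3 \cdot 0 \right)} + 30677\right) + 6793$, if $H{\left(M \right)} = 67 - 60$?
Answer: $37477$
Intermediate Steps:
$H{\left(M \right)} = 7$ ($H{\left(M \right)} = 67 - 60 = 7$)
$\left(H{\left(3 \cdot 0 \right)} + 30677\right) + 6793 = \left(7 + 30677\right) + 6793 = 30684 + 6793 = 37477$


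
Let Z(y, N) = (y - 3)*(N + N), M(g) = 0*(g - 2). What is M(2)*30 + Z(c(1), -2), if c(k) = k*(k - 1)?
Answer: 12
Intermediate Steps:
c(k) = k*(-1 + k)
M(g) = 0 (M(g) = 0*(-2 + g) = 0)
Z(y, N) = 2*N*(-3 + y) (Z(y, N) = (-3 + y)*(2*N) = 2*N*(-3 + y))
M(2)*30 + Z(c(1), -2) = 0*30 + 2*(-2)*(-3 + 1*(-1 + 1)) = 0 + 2*(-2)*(-3 + 1*0) = 0 + 2*(-2)*(-3 + 0) = 0 + 2*(-2)*(-3) = 0 + 12 = 12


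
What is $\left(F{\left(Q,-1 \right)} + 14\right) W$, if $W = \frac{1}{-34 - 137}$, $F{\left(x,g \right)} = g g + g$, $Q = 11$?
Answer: $- \frac{14}{171} \approx -0.081871$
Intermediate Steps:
$F{\left(x,g \right)} = g + g^{2}$ ($F{\left(x,g \right)} = g^{2} + g = g + g^{2}$)
$W = - \frac{1}{171}$ ($W = \frac{1}{-171} = - \frac{1}{171} \approx -0.005848$)
$\left(F{\left(Q,-1 \right)} + 14\right) W = \left(- (1 - 1) + 14\right) \left(- \frac{1}{171}\right) = \left(\left(-1\right) 0 + 14\right) \left(- \frac{1}{171}\right) = \left(0 + 14\right) \left(- \frac{1}{171}\right) = 14 \left(- \frac{1}{171}\right) = - \frac{14}{171}$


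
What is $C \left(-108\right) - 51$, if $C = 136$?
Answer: $-14739$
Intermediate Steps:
$C \left(-108\right) - 51 = 136 \left(-108\right) - 51 = -14688 - 51 = -14739$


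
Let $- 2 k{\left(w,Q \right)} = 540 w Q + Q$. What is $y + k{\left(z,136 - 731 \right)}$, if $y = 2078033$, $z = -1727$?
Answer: $- \frac{550728439}{2} \approx -2.7536 \cdot 10^{8}$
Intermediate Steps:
$k{\left(w,Q \right)} = - \frac{Q}{2} - 270 Q w$ ($k{\left(w,Q \right)} = - \frac{540 w Q + Q}{2} = - \frac{540 Q w + Q}{2} = - \frac{Q + 540 Q w}{2} = - \frac{Q}{2} - 270 Q w$)
$y + k{\left(z,136 - 731 \right)} = 2078033 - \frac{\left(136 - 731\right) \left(1 + 540 \left(-1727\right)\right)}{2} = 2078033 - \frac{\left(136 - 731\right) \left(1 - 932580\right)}{2} = 2078033 - \left(- \frac{595}{2}\right) \left(-932579\right) = 2078033 - \frac{554884505}{2} = - \frac{550728439}{2}$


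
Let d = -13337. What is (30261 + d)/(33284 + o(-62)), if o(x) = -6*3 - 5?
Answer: 16924/33261 ≈ 0.50882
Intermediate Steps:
o(x) = -23 (o(x) = -18 - 5 = -23)
(30261 + d)/(33284 + o(-62)) = (30261 - 13337)/(33284 - 23) = 16924/33261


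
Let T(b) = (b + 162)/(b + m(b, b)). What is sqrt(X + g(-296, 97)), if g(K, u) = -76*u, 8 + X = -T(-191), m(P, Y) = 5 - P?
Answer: I*sqrt(184355)/5 ≈ 85.873*I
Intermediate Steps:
T(b) = 162/5 + b/5 (T(b) = (b + 162)/(b + (5 - b)) = (162 + b)/5 = (162 + b)*(1/5) = 162/5 + b/5)
X = -11/5 (X = -8 - (162/5 + (1/5)*(-191)) = -8 - (162/5 - 191/5) = -8 - 1*(-29/5) = -8 + 29/5 = -11/5 ≈ -2.2000)
sqrt(X + g(-296, 97)) = sqrt(-11/5 - 76*97) = sqrt(-11/5 - 7372) = sqrt(-36871/5) = I*sqrt(184355)/5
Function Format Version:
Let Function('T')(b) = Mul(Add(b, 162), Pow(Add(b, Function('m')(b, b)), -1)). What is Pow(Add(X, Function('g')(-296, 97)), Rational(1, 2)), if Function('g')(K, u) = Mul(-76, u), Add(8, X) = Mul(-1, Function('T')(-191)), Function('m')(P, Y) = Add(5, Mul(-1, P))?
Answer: Mul(Rational(1, 5), I, Pow(184355, Rational(1, 2))) ≈ Mul(85.873, I)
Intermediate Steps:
Function('T')(b) = Add(Rational(162, 5), Mul(Rational(1, 5), b)) (Function('T')(b) = Mul(Add(b, 162), Pow(Add(b, Add(5, Mul(-1, b))), -1)) = Mul(Add(162, b), Pow(5, -1)) = Mul(Add(162, b), Rational(1, 5)) = Add(Rational(162, 5), Mul(Rational(1, 5), b)))
X = Rational(-11, 5) (X = Add(-8, Mul(-1, Add(Rational(162, 5), Mul(Rational(1, 5), -191)))) = Add(-8, Mul(-1, Add(Rational(162, 5), Rational(-191, 5)))) = Add(-8, Mul(-1, Rational(-29, 5))) = Add(-8, Rational(29, 5)) = Rational(-11, 5) ≈ -2.2000)
Pow(Add(X, Function('g')(-296, 97)), Rational(1, 2)) = Pow(Add(Rational(-11, 5), Mul(-76, 97)), Rational(1, 2)) = Pow(Add(Rational(-11, 5), -7372), Rational(1, 2)) = Pow(Rational(-36871, 5), Rational(1, 2)) = Mul(Rational(1, 5), I, Pow(184355, Rational(1, 2)))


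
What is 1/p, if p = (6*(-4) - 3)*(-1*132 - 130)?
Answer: 1/7074 ≈ 0.00014136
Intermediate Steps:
p = 7074 (p = (-24 - 3)*(-132 - 130) = -27*(-262) = 7074)
1/p = 1/7074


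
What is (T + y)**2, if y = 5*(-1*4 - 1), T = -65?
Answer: 8100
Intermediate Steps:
y = -25 (y = 5*(-4 - 1) = 5*(-5) = -25)
(T + y)**2 = (-65 - 25)**2 = (-90)**2 = 8100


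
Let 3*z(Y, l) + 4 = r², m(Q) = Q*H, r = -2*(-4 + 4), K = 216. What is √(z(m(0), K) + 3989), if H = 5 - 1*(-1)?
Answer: √35889/3 ≈ 63.148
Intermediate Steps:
H = 6 (H = 5 + 1 = 6)
r = 0 (r = -2*0 = 0)
m(Q) = 6*Q (m(Q) = Q*6 = 6*Q)
z(Y, l) = -4/3 (z(Y, l) = -4/3 + (⅓)*0² = -4/3 + (⅓)*0 = -4/3 + 0 = -4/3)
√(z(m(0), K) + 3989) = √(-4/3 + 3989) = √(11963/3) = √35889/3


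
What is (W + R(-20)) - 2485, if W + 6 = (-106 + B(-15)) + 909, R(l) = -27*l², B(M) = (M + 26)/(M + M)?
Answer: -374651/30 ≈ -12488.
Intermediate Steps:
B(M) = (26 + M)/(2*M) (B(M) = (26 + M)/((2*M)) = (26 + M)*(1/(2*M)) = (26 + M)/(2*M))
W = 23899/30 (W = -6 + ((-106 + (½)*(26 - 15)/(-15)) + 909) = -6 + ((-106 + (½)*(-1/15)*11) + 909) = -6 + ((-106 - 11/30) + 909) = -6 + (-3191/30 + 909) = -6 + 24079/30 = 23899/30 ≈ 796.63)
(W + R(-20)) - 2485 = (23899/30 - 27*(-20)²) - 2485 = (23899/30 - 27*400) - 2485 = (23899/30 - 10800) - 2485 = -300101/30 - 2485 = -374651/30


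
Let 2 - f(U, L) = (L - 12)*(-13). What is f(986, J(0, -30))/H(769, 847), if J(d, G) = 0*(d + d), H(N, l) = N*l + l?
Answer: -1/4235 ≈ -0.00023613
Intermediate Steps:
H(N, l) = l + N*l
J(d, G) = 0 (J(d, G) = 0*(2*d) = 0)
f(U, L) = -154 + 13*L (f(U, L) = 2 - (L - 12)*(-13) = 2 - (-12 + L)*(-13) = 2 - (156 - 13*L) = 2 + (-156 + 13*L) = -154 + 13*L)
f(986, J(0, -30))/H(769, 847) = (-154 + 13*0)/((847*(1 + 769))) = (-154 + 0)/((847*770)) = -154/652190 = -154*1/652190 = -1/4235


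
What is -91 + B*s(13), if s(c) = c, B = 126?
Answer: 1547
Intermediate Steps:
-91 + B*s(13) = -91 + 126*13 = -91 + 1638 = 1547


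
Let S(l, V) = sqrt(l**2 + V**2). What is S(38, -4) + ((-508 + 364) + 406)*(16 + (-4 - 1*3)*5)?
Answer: -4978 + 2*sqrt(365) ≈ -4939.8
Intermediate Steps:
S(l, V) = sqrt(V**2 + l**2)
S(38, -4) + ((-508 + 364) + 406)*(16 + (-4 - 1*3)*5) = sqrt((-4)**2 + 38**2) + ((-508 + 364) + 406)*(16 + (-4 - 1*3)*5) = sqrt(16 + 1444) + (-144 + 406)*(16 + (-4 - 3)*5) = sqrt(1460) + 262*(16 - 7*5) = 2*sqrt(365) + 262*(16 - 35) = 2*sqrt(365) + 262*(-19) = 2*sqrt(365) - 4978 = -4978 + 2*sqrt(365)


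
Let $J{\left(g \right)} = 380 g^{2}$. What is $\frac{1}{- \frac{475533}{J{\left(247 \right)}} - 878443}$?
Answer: $- \frac{23183420}{20365313490593} \approx -1.1384 \cdot 10^{-6}$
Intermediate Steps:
$\frac{1}{- \frac{475533}{J{\left(247 \right)}} - 878443} = \frac{1}{- \frac{475533}{380 \cdot 247^{2}} - 878443} = \frac{1}{- \frac{475533}{380 \cdot 61009} - 878443} = \frac{1}{- \frac{475533}{23183420} - 878443} = \frac{1}{- \frac{20365313490593}{23183420}} = - \frac{23183420}{20365313490593}$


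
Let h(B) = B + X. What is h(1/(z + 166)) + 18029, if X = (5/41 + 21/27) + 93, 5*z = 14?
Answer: 5644125245/311436 ≈ 18123.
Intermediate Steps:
z = 14/5 (z = (⅕)*14 = 14/5 ≈ 2.8000)
X = 34649/369 (X = (5*(1/41) + 21*(1/27)) + 93 = (5/41 + 7/9) + 93 = 332/369 + 93 = 34649/369 ≈ 93.900)
h(B) = 34649/369 + B (h(B) = B + 34649/369 = 34649/369 + B)
h(1/(z + 166)) + 18029 = (34649/369 + 1/(14/5 + 166)) + 18029 = (34649/369 + 1/(844/5)) + 18029 = (34649/369 + 5/844) + 18029 = 29245601/311436 + 18029 = 5644125245/311436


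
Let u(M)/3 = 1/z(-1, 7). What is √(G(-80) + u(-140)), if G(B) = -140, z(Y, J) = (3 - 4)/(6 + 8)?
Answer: I*√182 ≈ 13.491*I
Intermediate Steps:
z(Y, J) = -1/14
u(M) = -42 (u(M) = 3/(-1/14) = 3*(-14) = -42)
√(G(-80) + u(-140)) = √(-140 - 42) = √(-182) = I*√182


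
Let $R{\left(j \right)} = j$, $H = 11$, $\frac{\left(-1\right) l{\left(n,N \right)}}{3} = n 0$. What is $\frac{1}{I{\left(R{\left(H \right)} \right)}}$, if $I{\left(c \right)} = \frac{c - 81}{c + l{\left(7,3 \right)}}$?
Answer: $- \frac{11}{70} \approx -0.15714$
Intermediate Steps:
$l{\left(n,N \right)} = 0$ ($l{\left(n,N \right)} = - 3 n 0 = \left(-3\right) 0 = 0$)
$I{\left(c \right)} = \frac{-81 + c}{c}$ ($I{\left(c \right)} = \frac{c - 81}{c + 0} = \frac{-81 + c}{c}$)
$\frac{1}{I{\left(R{\left(H \right)} \right)}} = \frac{1}{\frac{1}{11} \left(-81 + 11\right)} = \frac{1}{\frac{1}{11} \left(-70\right)} = \frac{1}{- \frac{70}{11}} = - \frac{11}{70}$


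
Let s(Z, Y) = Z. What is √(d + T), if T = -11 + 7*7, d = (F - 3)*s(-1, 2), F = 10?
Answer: √31 ≈ 5.5678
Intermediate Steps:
d = -7 (d = (10 - 3)*(-1) = 7*(-1) = -7)
T = 38 (T = -11 + 49 = 38)
√(d + T) = √(-7 + 38) = √31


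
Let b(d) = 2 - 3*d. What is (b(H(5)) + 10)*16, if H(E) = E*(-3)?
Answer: 912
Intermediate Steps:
H(E) = -3*E
(b(H(5)) + 10)*16 = ((2 - (-9)*5) + 10)*16 = ((2 - 3*(-15)) + 10)*16 = ((2 + 45) + 10)*16 = (47 + 10)*16 = 57*16 = 912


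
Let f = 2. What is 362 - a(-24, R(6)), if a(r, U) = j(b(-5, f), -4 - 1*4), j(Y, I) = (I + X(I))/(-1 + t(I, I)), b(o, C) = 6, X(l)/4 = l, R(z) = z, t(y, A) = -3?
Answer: 352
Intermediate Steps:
X(l) = 4*l
j(Y, I) = -5*I/4 (j(Y, I) = (I + 4*I)/(-1 - 3) = (5*I)/(-4) = (5*I)*(-¼) = -5*I/4)
a(r, U) = 10 (a(r, U) = -5*(-4 - 1*4)/4 = -5*(-4 - 4)/4 = -5/4*(-8) = 10)
362 - a(-24, R(6)) = 362 - 1*10 = 362 - 10 = 352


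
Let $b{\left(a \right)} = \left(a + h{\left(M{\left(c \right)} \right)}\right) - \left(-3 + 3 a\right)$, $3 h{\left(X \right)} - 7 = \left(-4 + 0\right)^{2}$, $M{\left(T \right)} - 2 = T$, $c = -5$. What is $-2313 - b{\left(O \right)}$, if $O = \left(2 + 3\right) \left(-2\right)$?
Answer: $- \frac{7031}{3} \approx -2343.7$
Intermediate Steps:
$M{\left(T \right)} = 2 + T$
$h{\left(X \right)} = \frac{23}{3}$ ($h{\left(X \right)} = \frac{7}{3} + \frac{\left(-4 + 0\right)^{2}}{3} = \frac{7}{3} + \frac{\left(-4\right)^{2}}{3} = \frac{7}{3} + \frac{1}{3} \cdot 16 = \frac{7}{3} + \frac{16}{3} = \frac{23}{3}$)
$O = -10$ ($O = 5 \left(-2\right) = -10$)
$b{\left(a \right)} = \frac{32}{3} - 2 a$ ($b{\left(a \right)} = \left(a + \frac{23}{3}\right) - \left(-3 + 3 a\right) = \left(\frac{23}{3} + a\right) - \left(-3 + 3 a\right) = \frac{32}{3} - 2 a$)
$-2313 - b{\left(O \right)} = -2313 - \left(\frac{32}{3} - -20\right) = -2313 - \left(\frac{32}{3} + 20\right) = -2313 - \frac{92}{3} = - \frac{7031}{3}$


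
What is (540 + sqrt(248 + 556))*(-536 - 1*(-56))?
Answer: -259200 - 960*sqrt(201) ≈ -2.7281e+5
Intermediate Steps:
(540 + sqrt(248 + 556))*(-536 - 1*(-56)) = (540 + sqrt(804))*(-536 + 56) = (540 + 2*sqrt(201))*(-480) = -259200 - 960*sqrt(201)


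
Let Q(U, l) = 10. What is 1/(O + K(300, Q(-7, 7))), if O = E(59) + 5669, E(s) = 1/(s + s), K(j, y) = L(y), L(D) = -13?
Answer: 118/667409 ≈ 0.00017680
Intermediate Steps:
K(j, y) = -13
E(s) = 1/(2*s)
O = 668943/118 (O = (1/2)/59 + 5669 = (1/2)*(1/59) + 5669 = 1/118 + 5669 = 668943/118 ≈ 5669.0)
1/(O + K(300, Q(-7, 7))) = 1/(668943/118 - 13) = 1/(667409/118) = 118/667409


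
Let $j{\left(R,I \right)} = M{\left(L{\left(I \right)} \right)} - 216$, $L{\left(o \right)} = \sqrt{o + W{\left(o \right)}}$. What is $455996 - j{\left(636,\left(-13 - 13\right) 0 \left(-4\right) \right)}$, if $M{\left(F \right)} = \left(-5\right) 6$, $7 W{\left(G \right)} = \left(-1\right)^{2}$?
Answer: $456242$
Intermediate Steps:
$W{\left(G \right)} = \frac{1}{7}$ ($W{\left(G \right)} = \frac{\left(-1\right)^{2}}{7} = \frac{1}{7} \cdot 1 = \frac{1}{7}$)
$L{\left(o \right)} = \sqrt{\frac{1}{7} + o}$ ($L{\left(o \right)} = \sqrt{o + \frac{1}{7}} = \sqrt{\frac{1}{7} + o}$)
$M{\left(F \right)} = -30$
$j{\left(R,I \right)} = -246$ ($j{\left(R,I \right)} = -30 - 216 = -246$)
$455996 - j{\left(636,\left(-13 - 13\right) 0 \left(-4\right) \right)} = 455996 - -246 = 455996 + 246 = 456242$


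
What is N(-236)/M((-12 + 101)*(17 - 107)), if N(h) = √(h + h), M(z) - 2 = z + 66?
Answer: -I*√118/3971 ≈ -0.0027355*I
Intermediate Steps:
M(z) = 68 + z (M(z) = 2 + (z + 66) = 2 + (66 + z) = 68 + z)
N(h) = √2*√h (N(h) = √(2*h) = √2*√h)
N(-236)/M((-12 + 101)*(17 - 107)) = (√2*√(-236))/(68 + (-12 + 101)*(17 - 107)) = (√2*(2*I*√59))/(68 + 89*(-90)) = (2*I*√118)/(68 - 8010) = (2*I*√118)/(-7942) = (2*I*√118)*(-1/7942) = -I*√118/3971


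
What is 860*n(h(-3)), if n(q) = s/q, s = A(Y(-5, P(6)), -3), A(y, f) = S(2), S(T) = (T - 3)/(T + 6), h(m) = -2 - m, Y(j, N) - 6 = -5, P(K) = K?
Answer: -215/2 ≈ -107.50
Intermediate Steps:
Y(j, N) = 1 (Y(j, N) = 6 - 5 = 1)
S(T) = (-3 + T)/(6 + T)
A(y, f) = -⅛ (A(y, f) = (-3 + 2)/(6 + 2) = -1/8 = (⅛)*(-1) = -⅛)
s = -⅛ ≈ -0.12500
n(q) = -1/(8*q)
860*n(h(-3)) = 860*(-1/(8*(-2 - 1*(-3)))) = 860*(-1/(8*(-2 + 3))) = 860*(-⅛/1) = 860*(-⅛*1) = 860*(-⅛) = -215/2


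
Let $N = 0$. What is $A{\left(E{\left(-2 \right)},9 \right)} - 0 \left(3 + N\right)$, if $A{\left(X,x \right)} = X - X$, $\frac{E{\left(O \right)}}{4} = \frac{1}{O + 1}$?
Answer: $0$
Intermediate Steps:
$E{\left(O \right)} = \frac{4}{1 + O}$ ($E{\left(O \right)} = \frac{4}{O + 1} = \frac{4}{1 + O}$)
$A{\left(X,x \right)} = 0$
$A{\left(E{\left(-2 \right)},9 \right)} - 0 \left(3 + N\right) = 0 - 0 \left(3 + 0\right) = 0 - 0 \cdot 3 = 0 - 0 = 0 + 0 = 0$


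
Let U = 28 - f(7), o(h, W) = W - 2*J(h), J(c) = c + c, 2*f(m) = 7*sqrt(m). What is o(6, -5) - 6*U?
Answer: -197 + 21*sqrt(7) ≈ -141.44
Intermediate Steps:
f(m) = 7*sqrt(m)/2 (f(m) = (7*sqrt(m))/2 = 7*sqrt(m)/2)
J(c) = 2*c
o(h, W) = W - 4*h
U = 28 - 7*sqrt(7)/2 ≈ 18.740
o(6, -5) - 6*U = (-5 - 4*6) - 6*(28 - 7*sqrt(7)/2) = (-5 - 24) + (-168 + 21*sqrt(7)) = -29 + (-168 + 21*sqrt(7)) = -197 + 21*sqrt(7)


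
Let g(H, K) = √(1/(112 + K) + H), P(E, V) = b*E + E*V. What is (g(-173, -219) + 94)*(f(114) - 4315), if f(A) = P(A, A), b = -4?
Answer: 773150 + 32900*I*√123799/107 ≈ 7.7315e+5 + 1.0819e+5*I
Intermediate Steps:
P(E, V) = -4*E + E*V
f(A) = A*(-4 + A)
g(H, K) = √(H + 1/(112 + K))
(g(-173, -219) + 94)*(f(114) - 4315) = (√((1 - 173*(112 - 219))/(112 - 219)) + 94)*(114*(-4 + 114) - 4315) = (√((1 - 173*(-107))/(-107)) + 94)*(114*110 - 4315) = (√(-(1 + 18511)/107) + 94)*(12540 - 4315) = (√(-1/107*18512) + 94)*8225 = (√(-18512/107) + 94)*8225 = (4*I*√123799/107 + 94)*8225 = (94 + 4*I*√123799/107)*8225 = 773150 + 32900*I*√123799/107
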